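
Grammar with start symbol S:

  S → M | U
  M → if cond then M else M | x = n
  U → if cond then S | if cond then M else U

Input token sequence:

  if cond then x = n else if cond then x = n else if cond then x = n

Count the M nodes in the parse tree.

3

[S [U if cond then [M x = n] else [U if cond then [M x = n] else [U if cond then [S [M x = n]]]]]]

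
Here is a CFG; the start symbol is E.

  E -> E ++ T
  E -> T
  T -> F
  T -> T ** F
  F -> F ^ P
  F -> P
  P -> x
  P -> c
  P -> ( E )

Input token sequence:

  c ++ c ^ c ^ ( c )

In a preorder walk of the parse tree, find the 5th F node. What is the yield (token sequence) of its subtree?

c

[E [E [T [F [P c]]]] ++ [T [F [F [F [P c]] ^ [P c]] ^ [P ( [E [T [F [P c]]]] )]]]]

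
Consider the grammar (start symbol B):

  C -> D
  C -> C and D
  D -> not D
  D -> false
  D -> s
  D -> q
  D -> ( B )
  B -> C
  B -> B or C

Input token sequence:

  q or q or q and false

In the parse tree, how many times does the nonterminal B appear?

3

[B [B [B [C [D q]]] or [C [D q]]] or [C [C [D q]] and [D false]]]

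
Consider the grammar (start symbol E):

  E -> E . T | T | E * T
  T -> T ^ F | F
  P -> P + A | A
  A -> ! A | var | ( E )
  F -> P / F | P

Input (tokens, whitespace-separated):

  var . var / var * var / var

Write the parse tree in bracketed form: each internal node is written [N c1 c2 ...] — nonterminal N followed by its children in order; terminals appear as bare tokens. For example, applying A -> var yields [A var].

[E [E [E [T [F [P [A var]]]]] . [T [F [P [A var]] / [F [P [A var]]]]]] * [T [F [P [A var]] / [F [P [A var]]]]]]

E
E * T
E . T * T
T . T * T
F . T * T
P . T * T
A . T * T
var . T * T
var . F * T
var . P / F * T
var . A / F * T
var . var / F * T
var . var / P * T
var . var / A * T
var . var / var * T
var . var / var * F
var . var / var * P / F
var . var / var * A / F
var . var / var * var / F
var . var / var * var / P
var . var / var * var / A
var . var / var * var / var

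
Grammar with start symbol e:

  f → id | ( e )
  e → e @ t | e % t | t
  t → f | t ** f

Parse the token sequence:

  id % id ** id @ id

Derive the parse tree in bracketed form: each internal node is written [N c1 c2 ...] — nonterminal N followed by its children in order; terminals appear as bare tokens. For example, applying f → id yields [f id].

[e [e [e [t [f id]]] % [t [t [f id]] ** [f id]]] @ [t [f id]]]

e
e @ t
e % t @ t
t % t @ t
f % t @ t
id % t @ t
id % t ** f @ t
id % f ** f @ t
id % id ** f @ t
id % id ** id @ t
id % id ** id @ f
id % id ** id @ id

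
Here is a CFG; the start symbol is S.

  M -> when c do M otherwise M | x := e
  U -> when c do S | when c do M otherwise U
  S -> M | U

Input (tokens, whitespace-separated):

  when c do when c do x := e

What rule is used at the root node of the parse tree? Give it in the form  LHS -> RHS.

S -> U

[S [U when c do [S [U when c do [S [M x := e]]]]]]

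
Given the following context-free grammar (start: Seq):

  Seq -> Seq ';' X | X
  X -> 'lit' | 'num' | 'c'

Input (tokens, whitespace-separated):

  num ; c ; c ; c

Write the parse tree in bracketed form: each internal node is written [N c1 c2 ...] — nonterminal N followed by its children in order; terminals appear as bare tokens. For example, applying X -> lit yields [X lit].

Seq
Seq ; X
Seq ; X ; X
Seq ; X ; X ; X
X ; X ; X ; X
num ; X ; X ; X
num ; c ; X ; X
num ; c ; c ; X
num ; c ; c ; c

[Seq [Seq [Seq [Seq [X num]] ; [X c]] ; [X c]] ; [X c]]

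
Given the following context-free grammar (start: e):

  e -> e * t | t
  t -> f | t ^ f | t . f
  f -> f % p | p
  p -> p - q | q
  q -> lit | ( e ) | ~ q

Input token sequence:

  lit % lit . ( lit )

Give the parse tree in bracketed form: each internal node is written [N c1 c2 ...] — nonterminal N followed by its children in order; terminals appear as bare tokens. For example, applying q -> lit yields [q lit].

e
t
t . f
f . f
f % p . f
p % p . f
q % p . f
lit % p . f
lit % q . f
lit % lit . f
lit % lit . p
lit % lit . q
lit % lit . ( e )
lit % lit . ( t )
lit % lit . ( f )
lit % lit . ( p )
lit % lit . ( q )
lit % lit . ( lit )

[e [t [t [f [f [p [q lit]]] % [p [q lit]]]] . [f [p [q ( [e [t [f [p [q lit]]]]] )]]]]]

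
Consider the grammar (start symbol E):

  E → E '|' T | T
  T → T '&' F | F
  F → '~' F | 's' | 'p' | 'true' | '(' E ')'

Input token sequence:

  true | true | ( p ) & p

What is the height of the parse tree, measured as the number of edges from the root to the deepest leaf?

7

[E [E [E [T [F true]]] | [T [F true]]] | [T [T [F ( [E [T [F p]]] )]] & [F p]]]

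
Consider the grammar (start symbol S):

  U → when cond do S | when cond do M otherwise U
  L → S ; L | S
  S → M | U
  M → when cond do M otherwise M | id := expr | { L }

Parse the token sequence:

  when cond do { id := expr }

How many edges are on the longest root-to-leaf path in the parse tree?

7

[S [U when cond do [S [M { [L [S [M id := expr]]] }]]]]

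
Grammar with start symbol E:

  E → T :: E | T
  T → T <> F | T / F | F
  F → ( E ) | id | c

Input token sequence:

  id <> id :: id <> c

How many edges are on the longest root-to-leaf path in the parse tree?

[E [T [T [F id]] <> [F id]] :: [E [T [T [F id]] <> [F c]]]]

5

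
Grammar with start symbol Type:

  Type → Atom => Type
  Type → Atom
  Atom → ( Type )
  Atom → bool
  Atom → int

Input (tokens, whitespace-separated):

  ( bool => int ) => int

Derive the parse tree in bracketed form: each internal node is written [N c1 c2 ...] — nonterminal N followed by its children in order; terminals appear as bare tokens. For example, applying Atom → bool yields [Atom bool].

Type
Atom => Type
( Type ) => Type
( Atom => Type ) => Type
( bool => Type ) => Type
( bool => Atom ) => Type
( bool => int ) => Type
( bool => int ) => Atom
( bool => int ) => int

[Type [Atom ( [Type [Atom bool] => [Type [Atom int]]] )] => [Type [Atom int]]]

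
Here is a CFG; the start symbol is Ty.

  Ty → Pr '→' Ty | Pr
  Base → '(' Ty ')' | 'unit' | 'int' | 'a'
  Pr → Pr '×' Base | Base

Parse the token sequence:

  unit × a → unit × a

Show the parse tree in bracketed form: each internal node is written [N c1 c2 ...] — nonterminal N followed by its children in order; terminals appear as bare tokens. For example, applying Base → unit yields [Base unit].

Ty
Pr → Ty
Pr × Base → Ty
Base × Base → Ty
unit × Base → Ty
unit × a → Ty
unit × a → Pr
unit × a → Pr × Base
unit × a → Base × Base
unit × a → unit × Base
unit × a → unit × a

[Ty [Pr [Pr [Base unit]] × [Base a]] → [Ty [Pr [Pr [Base unit]] × [Base a]]]]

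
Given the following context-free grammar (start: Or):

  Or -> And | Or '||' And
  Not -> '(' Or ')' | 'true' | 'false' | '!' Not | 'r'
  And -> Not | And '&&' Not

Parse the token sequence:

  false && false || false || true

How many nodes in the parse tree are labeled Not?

[Or [Or [Or [And [And [Not false]] && [Not false]]] || [And [Not false]]] || [And [Not true]]]

4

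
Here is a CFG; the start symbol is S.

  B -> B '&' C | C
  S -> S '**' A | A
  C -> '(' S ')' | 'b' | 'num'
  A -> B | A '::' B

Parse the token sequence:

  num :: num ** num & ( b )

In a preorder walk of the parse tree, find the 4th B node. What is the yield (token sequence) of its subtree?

num

[S [S [A [A [B [C num]]] :: [B [C num]]]] ** [A [B [B [C num]] & [C ( [S [A [B [C b]]]] )]]]]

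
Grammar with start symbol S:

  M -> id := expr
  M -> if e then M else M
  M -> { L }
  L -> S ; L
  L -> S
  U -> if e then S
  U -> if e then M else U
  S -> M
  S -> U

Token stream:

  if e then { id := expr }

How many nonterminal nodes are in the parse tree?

7

[S [U if e then [S [M { [L [S [M id := expr]]] }]]]]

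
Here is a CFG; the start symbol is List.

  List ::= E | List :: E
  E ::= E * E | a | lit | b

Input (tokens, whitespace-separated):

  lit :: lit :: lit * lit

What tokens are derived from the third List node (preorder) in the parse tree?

[List [List [List [E lit]] :: [E lit]] :: [E [E lit] * [E lit]]]

lit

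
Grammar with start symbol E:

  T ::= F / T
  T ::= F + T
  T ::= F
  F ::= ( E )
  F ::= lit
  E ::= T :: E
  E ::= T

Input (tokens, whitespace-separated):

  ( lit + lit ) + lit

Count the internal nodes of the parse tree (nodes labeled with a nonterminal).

10

[E [T [F ( [E [T [F lit] + [T [F lit]]]] )] + [T [F lit]]]]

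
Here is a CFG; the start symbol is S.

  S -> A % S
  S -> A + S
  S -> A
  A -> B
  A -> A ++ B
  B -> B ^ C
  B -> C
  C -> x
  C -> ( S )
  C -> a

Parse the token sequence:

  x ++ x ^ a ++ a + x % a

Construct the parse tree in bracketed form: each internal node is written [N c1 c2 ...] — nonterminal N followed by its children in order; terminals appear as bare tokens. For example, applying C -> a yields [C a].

[S [A [A [A [B [C x]]] ++ [B [B [C x]] ^ [C a]]] ++ [B [C a]]] + [S [A [B [C x]]] % [S [A [B [C a]]]]]]

S
A + S
A ++ B + S
A ++ B ++ B + S
B ++ B ++ B + S
C ++ B ++ B + S
x ++ B ++ B + S
x ++ B ^ C ++ B + S
x ++ C ^ C ++ B + S
x ++ x ^ C ++ B + S
x ++ x ^ a ++ B + S
x ++ x ^ a ++ C + S
x ++ x ^ a ++ a + S
x ++ x ^ a ++ a + A % S
x ++ x ^ a ++ a + B % S
x ++ x ^ a ++ a + C % S
x ++ x ^ a ++ a + x % S
x ++ x ^ a ++ a + x % A
x ++ x ^ a ++ a + x % B
x ++ x ^ a ++ a + x % C
x ++ x ^ a ++ a + x % a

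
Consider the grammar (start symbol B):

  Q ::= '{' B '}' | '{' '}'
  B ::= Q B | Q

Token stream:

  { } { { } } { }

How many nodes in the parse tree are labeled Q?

4

[B [Q { }] [B [Q { [B [Q { }]] }] [B [Q { }]]]]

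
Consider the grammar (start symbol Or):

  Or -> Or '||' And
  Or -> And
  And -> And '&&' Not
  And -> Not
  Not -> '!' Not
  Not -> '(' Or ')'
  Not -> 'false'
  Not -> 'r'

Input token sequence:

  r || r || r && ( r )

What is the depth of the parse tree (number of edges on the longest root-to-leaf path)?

[Or [Or [Or [And [Not r]]] || [And [Not r]]] || [And [And [Not r]] && [Not ( [Or [And [Not r]]] )]]]

6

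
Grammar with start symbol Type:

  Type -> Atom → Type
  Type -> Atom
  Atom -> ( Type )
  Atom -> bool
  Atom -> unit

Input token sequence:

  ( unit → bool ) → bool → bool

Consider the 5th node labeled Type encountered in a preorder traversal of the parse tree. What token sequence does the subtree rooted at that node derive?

[Type [Atom ( [Type [Atom unit] → [Type [Atom bool]]] )] → [Type [Atom bool] → [Type [Atom bool]]]]

bool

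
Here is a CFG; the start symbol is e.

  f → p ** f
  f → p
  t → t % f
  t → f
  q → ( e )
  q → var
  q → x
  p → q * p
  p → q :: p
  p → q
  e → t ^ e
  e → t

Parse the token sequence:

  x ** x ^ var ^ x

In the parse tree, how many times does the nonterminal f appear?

[e [t [f [p [q x]] ** [f [p [q x]]]]] ^ [e [t [f [p [q var]]]] ^ [e [t [f [p [q x]]]]]]]

4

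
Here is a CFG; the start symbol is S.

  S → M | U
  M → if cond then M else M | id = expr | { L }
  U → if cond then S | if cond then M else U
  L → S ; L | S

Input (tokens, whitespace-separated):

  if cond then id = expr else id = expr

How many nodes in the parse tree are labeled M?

[S [M if cond then [M id = expr] else [M id = expr]]]

3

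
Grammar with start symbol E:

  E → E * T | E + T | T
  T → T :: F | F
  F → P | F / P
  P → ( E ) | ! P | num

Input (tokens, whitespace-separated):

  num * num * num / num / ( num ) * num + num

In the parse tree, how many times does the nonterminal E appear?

6

[E [E [E [E [E [T [F [P num]]]] * [T [F [P num]]]] * [T [F [F [F [P num]] / [P num]] / [P ( [E [T [F [P num]]]] )]]]] * [T [F [P num]]]] + [T [F [P num]]]]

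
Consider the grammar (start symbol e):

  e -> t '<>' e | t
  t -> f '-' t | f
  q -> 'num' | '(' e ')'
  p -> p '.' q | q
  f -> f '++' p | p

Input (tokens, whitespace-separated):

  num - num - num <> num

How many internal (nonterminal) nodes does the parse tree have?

18

[e [t [f [p [q num]]] - [t [f [p [q num]]] - [t [f [p [q num]]]]]] <> [e [t [f [p [q num]]]]]]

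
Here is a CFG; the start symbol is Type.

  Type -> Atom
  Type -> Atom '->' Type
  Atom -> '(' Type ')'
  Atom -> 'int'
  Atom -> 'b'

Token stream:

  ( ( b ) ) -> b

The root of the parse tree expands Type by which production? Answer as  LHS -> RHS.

[Type [Atom ( [Type [Atom ( [Type [Atom b]] )]] )] -> [Type [Atom b]]]

Type -> Atom '->' Type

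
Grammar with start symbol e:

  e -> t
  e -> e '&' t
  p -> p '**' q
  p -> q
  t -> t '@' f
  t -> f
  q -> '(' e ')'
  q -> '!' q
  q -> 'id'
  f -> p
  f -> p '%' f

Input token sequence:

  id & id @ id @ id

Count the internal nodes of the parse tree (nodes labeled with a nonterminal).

[e [e [t [f [p [q id]]]]] & [t [t [t [f [p [q id]]]] @ [f [p [q id]]]] @ [f [p [q id]]]]]

18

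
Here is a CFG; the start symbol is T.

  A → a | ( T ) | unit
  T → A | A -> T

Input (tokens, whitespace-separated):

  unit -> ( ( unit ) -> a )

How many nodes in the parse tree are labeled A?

[T [A unit] -> [T [A ( [T [A ( [T [A unit]] )] -> [T [A a]]] )]]]

5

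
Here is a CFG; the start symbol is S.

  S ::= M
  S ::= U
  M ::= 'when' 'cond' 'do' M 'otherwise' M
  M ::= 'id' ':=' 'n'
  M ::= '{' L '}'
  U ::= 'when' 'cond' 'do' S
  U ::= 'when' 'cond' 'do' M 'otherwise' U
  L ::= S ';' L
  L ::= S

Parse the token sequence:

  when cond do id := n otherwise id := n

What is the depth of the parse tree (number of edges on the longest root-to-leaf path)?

3

[S [M when cond do [M id := n] otherwise [M id := n]]]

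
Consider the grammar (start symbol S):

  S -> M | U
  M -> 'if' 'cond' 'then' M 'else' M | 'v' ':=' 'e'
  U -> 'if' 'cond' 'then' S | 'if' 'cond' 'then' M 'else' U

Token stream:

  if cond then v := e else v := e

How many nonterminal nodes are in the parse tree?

[S [M if cond then [M v := e] else [M v := e]]]

4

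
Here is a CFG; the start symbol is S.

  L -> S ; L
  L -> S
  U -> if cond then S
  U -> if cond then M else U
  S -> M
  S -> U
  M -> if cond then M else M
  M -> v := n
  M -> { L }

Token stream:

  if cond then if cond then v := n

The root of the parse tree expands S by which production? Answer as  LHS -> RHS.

[S [U if cond then [S [U if cond then [S [M v := n]]]]]]

S -> U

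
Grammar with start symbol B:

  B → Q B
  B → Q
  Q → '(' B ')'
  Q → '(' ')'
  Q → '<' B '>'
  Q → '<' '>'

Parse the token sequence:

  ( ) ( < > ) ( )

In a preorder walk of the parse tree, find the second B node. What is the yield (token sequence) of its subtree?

[B [Q ( )] [B [Q ( [B [Q < >]] )] [B [Q ( )]]]]

( < > ) ( )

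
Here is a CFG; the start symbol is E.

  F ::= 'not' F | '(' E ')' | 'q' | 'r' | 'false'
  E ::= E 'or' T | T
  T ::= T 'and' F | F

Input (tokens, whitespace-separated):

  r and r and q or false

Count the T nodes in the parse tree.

[E [E [T [T [T [F r]] and [F r]] and [F q]]] or [T [F false]]]

4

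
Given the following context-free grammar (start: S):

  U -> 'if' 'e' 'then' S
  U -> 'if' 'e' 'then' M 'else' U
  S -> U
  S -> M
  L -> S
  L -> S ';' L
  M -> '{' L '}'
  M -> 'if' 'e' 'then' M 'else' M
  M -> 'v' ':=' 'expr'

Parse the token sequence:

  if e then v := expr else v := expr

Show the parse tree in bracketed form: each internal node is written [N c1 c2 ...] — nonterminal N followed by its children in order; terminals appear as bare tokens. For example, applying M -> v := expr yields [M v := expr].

S
M
if e then M else M
if e then v := expr else M
if e then v := expr else v := expr

[S [M if e then [M v := expr] else [M v := expr]]]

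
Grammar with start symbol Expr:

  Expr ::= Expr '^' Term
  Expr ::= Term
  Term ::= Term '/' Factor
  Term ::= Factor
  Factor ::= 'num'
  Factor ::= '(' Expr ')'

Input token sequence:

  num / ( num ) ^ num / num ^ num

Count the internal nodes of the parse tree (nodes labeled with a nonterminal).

[Expr [Expr [Expr [Term [Term [Factor num]] / [Factor ( [Expr [Term [Factor num]]] )]]] ^ [Term [Term [Factor num]] / [Factor num]]] ^ [Term [Factor num]]]

16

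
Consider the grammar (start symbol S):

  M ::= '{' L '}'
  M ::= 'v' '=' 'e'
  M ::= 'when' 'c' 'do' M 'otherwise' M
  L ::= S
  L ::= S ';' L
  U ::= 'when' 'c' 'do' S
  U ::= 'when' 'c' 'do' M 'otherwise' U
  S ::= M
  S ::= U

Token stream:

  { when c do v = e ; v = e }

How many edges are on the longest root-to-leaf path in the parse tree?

7

[S [M { [L [S [U when c do [S [M v = e]]]] ; [L [S [M v = e]]]] }]]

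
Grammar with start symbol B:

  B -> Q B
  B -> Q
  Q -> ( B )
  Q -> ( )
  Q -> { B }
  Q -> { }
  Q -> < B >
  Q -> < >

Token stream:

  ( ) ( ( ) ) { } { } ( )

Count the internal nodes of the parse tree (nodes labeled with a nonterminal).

[B [Q ( )] [B [Q ( [B [Q ( )]] )] [B [Q { }] [B [Q { }] [B [Q ( )]]]]]]

12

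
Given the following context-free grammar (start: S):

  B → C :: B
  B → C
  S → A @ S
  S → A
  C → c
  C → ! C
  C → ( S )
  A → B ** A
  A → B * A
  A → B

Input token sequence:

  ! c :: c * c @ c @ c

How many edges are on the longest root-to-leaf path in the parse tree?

6

[S [A [B [C ! [C c]] :: [B [C c]]] * [A [B [C c]]]] @ [S [A [B [C c]]] @ [S [A [B [C c]]]]]]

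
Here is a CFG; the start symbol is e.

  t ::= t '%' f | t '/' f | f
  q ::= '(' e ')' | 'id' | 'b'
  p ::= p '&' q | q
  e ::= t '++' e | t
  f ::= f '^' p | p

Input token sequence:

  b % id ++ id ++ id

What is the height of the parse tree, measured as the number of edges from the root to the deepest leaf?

[e [t [t [f [p [q b]]]] % [f [p [q id]]]] ++ [e [t [f [p [q id]]]] ++ [e [t [f [p [q id]]]]]]]

7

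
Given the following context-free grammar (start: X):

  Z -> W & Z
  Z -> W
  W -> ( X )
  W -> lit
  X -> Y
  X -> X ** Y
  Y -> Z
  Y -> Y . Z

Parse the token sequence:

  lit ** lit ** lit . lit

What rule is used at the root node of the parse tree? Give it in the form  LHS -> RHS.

[X [X [X [Y [Z [W lit]]]] ** [Y [Z [W lit]]]] ** [Y [Y [Z [W lit]]] . [Z [W lit]]]]

X -> X ** Y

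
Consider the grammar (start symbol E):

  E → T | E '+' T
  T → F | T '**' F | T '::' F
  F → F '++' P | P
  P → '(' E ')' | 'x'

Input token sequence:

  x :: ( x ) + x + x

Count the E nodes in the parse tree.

[E [E [E [T [T [F [P x]]] :: [F [P ( [E [T [F [P x]]]] )]]]] + [T [F [P x]]]] + [T [F [P x]]]]

4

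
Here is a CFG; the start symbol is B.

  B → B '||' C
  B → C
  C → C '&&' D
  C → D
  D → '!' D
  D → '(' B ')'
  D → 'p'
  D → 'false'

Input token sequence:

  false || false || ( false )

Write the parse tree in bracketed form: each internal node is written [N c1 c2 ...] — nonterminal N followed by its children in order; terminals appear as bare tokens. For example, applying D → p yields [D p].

[B [B [B [C [D false]]] || [C [D false]]] || [C [D ( [B [C [D false]]] )]]]

B
B || C
B || C || C
C || C || C
D || C || C
false || C || C
false || D || C
false || false || C
false || false || D
false || false || ( B )
false || false || ( C )
false || false || ( D )
false || false || ( false )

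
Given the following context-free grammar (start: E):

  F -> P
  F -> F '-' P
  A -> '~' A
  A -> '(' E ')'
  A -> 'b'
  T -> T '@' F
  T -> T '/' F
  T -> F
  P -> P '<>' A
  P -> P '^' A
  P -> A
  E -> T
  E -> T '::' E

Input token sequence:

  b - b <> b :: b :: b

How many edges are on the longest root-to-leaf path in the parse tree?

7

[E [T [F [F [P [A b]]] - [P [P [A b]] <> [A b]]]] :: [E [T [F [P [A b]]]] :: [E [T [F [P [A b]]]]]]]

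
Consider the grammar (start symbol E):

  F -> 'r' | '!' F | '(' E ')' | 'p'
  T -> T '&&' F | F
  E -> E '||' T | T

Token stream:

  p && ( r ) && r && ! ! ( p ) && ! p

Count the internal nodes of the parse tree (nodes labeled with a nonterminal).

20

[E [T [T [T [T [T [F p]] && [F ( [E [T [F r]]] )]] && [F r]] && [F ! [F ! [F ( [E [T [F p]]] )]]]] && [F ! [F p]]]]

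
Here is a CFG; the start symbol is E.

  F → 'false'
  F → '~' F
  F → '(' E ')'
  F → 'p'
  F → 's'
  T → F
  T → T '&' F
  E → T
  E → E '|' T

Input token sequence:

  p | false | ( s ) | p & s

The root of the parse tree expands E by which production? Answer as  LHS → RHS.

E → E '|' T

[E [E [E [E [T [F p]]] | [T [F false]]] | [T [F ( [E [T [F s]]] )]]] | [T [T [F p]] & [F s]]]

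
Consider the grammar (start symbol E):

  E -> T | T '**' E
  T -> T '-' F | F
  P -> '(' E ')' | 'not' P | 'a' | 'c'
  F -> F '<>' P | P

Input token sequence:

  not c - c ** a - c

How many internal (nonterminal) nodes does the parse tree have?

[E [T [T [F [P not [P c]]]] - [F [P c]]] ** [E [T [T [F [P a]]] - [F [P c]]]]]

15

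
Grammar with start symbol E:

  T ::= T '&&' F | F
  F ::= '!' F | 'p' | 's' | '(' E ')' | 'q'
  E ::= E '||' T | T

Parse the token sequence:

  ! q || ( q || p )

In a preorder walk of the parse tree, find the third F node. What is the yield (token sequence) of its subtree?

[E [E [T [F ! [F q]]]] || [T [F ( [E [E [T [F q]]] || [T [F p]]] )]]]

( q || p )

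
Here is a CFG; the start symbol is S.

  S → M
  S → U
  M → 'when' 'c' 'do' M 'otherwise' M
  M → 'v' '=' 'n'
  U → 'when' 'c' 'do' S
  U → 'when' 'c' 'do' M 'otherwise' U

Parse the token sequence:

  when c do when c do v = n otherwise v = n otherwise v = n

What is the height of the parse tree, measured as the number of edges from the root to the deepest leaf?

4

[S [M when c do [M when c do [M v = n] otherwise [M v = n]] otherwise [M v = n]]]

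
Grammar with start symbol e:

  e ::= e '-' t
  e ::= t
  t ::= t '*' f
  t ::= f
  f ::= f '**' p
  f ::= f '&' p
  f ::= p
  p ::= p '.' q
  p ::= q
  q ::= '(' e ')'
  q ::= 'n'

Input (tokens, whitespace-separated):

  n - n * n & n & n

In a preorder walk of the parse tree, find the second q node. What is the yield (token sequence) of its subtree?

n

[e [e [t [f [p [q n]]]]] - [t [t [f [p [q n]]]] * [f [f [f [p [q n]]] & [p [q n]]] & [p [q n]]]]]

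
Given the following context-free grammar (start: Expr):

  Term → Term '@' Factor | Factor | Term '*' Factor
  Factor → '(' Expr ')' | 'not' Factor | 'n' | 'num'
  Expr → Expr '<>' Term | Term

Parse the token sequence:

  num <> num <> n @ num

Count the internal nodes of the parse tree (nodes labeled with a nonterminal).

[Expr [Expr [Expr [Term [Factor num]]] <> [Term [Factor num]]] <> [Term [Term [Factor n]] @ [Factor num]]]

11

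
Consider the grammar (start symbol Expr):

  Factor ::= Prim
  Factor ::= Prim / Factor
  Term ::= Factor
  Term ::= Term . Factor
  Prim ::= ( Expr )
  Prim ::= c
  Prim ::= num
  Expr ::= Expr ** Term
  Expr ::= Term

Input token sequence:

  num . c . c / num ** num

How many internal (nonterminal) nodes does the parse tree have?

16

[Expr [Expr [Term [Term [Term [Factor [Prim num]]] . [Factor [Prim c]]] . [Factor [Prim c] / [Factor [Prim num]]]]] ** [Term [Factor [Prim num]]]]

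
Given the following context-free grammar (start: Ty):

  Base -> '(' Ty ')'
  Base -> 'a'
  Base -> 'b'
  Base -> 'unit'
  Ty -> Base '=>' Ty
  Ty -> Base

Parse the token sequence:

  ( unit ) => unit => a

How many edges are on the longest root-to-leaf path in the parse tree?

4

[Ty [Base ( [Ty [Base unit]] )] => [Ty [Base unit] => [Ty [Base a]]]]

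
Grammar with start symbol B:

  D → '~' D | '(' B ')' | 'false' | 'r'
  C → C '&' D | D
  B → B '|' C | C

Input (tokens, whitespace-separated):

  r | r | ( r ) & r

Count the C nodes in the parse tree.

[B [B [B [C [D r]]] | [C [D r]]] | [C [C [D ( [B [C [D r]]] )]] & [D r]]]

5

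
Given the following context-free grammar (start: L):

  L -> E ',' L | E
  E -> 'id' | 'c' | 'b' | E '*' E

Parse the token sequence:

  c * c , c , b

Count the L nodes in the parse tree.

[L [E [E c] * [E c]] , [L [E c] , [L [E b]]]]

3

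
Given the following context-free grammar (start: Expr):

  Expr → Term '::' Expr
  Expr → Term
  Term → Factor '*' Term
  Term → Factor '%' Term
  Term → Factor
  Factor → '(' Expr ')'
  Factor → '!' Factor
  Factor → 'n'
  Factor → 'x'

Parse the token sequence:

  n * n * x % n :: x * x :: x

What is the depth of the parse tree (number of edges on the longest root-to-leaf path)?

[Expr [Term [Factor n] * [Term [Factor n] * [Term [Factor x] % [Term [Factor n]]]]] :: [Expr [Term [Factor x] * [Term [Factor x]]] :: [Expr [Term [Factor x]]]]]

6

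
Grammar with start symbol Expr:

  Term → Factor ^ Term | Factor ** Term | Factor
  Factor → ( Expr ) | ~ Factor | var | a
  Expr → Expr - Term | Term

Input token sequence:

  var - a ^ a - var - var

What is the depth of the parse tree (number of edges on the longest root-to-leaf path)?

6

[Expr [Expr [Expr [Expr [Term [Factor var]]] - [Term [Factor a] ^ [Term [Factor a]]]] - [Term [Factor var]]] - [Term [Factor var]]]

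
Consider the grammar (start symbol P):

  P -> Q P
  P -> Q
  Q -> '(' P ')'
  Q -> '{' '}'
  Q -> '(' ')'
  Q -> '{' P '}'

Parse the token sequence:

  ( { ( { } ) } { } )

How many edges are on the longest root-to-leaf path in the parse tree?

8

[P [Q ( [P [Q { [P [Q ( [P [Q { }]] )]] }] [P [Q { }]]] )]]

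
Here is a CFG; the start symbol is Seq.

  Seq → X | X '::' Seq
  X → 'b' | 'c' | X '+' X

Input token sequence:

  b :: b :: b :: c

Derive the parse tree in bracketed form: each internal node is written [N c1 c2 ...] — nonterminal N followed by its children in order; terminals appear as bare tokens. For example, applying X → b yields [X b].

[Seq [X b] :: [Seq [X b] :: [Seq [X b] :: [Seq [X c]]]]]

Seq
X :: Seq
b :: Seq
b :: X :: Seq
b :: b :: Seq
b :: b :: X :: Seq
b :: b :: b :: Seq
b :: b :: b :: X
b :: b :: b :: c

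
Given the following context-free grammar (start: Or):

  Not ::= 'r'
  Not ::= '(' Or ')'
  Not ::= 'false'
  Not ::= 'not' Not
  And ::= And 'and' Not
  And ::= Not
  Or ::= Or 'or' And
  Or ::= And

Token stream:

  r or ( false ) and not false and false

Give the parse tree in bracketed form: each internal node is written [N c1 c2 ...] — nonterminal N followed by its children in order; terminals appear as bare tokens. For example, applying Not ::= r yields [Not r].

Or
Or or And
And or And
Not or And
r or And
r or And and Not
r or And and Not and Not
r or Not and Not and Not
r or ( Or ) and Not and Not
r or ( And ) and Not and Not
r or ( Not ) and Not and Not
r or ( false ) and Not and Not
r or ( false ) and not Not and Not
r or ( false ) and not false and Not
r or ( false ) and not false and false

[Or [Or [And [Not r]]] or [And [And [And [Not ( [Or [And [Not false]]] )]] and [Not not [Not false]]] and [Not false]]]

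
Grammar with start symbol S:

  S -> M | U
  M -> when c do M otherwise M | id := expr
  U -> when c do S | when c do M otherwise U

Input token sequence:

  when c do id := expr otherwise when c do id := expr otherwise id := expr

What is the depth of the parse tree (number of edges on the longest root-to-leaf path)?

4

[S [M when c do [M id := expr] otherwise [M when c do [M id := expr] otherwise [M id := expr]]]]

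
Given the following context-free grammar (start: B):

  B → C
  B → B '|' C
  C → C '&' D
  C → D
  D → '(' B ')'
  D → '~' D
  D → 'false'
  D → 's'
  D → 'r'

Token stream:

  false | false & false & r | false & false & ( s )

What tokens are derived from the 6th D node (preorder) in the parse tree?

[B [B [B [C [D false]]] | [C [C [C [D false]] & [D false]] & [D r]]] | [C [C [C [D false]] & [D false]] & [D ( [B [C [D s]]] )]]]

false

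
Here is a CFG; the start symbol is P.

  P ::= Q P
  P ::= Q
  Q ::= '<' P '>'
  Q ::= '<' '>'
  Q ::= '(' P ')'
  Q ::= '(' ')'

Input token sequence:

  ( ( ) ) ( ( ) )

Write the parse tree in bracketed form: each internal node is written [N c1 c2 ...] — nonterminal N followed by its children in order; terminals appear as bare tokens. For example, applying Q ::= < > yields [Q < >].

[P [Q ( [P [Q ( )]] )] [P [Q ( [P [Q ( )]] )]]]

P
Q P
( P ) P
( Q ) P
( ( ) ) P
( ( ) ) Q
( ( ) ) ( P )
( ( ) ) ( Q )
( ( ) ) ( ( ) )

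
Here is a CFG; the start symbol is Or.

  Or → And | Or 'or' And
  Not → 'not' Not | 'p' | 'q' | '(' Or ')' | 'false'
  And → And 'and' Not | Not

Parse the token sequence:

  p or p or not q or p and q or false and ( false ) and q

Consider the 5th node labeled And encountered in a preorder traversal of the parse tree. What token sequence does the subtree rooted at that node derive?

[Or [Or [Or [Or [Or [And [Not p]]] or [And [Not p]]] or [And [Not not [Not q]]]] or [And [And [Not p]] and [Not q]]] or [And [And [And [Not false]] and [Not ( [Or [And [Not false]]] )]] and [Not q]]]

p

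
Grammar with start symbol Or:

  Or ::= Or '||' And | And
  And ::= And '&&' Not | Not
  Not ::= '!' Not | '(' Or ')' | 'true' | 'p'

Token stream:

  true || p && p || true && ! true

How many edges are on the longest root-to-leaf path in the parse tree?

5

[Or [Or [Or [And [Not true]]] || [And [And [Not p]] && [Not p]]] || [And [And [Not true]] && [Not ! [Not true]]]]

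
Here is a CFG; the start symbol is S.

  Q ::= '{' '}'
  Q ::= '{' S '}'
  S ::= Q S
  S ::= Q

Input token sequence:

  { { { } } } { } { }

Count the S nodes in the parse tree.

[S [Q { [S [Q { [S [Q { }]] }]] }] [S [Q { }] [S [Q { }]]]]

5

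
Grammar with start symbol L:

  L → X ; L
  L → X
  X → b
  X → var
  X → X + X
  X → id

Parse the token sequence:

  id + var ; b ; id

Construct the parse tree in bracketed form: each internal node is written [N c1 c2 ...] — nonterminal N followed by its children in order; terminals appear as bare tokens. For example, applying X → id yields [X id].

L
X ; L
X + X ; L
id + X ; L
id + var ; L
id + var ; X ; L
id + var ; b ; L
id + var ; b ; X
id + var ; b ; id

[L [X [X id] + [X var]] ; [L [X b] ; [L [X id]]]]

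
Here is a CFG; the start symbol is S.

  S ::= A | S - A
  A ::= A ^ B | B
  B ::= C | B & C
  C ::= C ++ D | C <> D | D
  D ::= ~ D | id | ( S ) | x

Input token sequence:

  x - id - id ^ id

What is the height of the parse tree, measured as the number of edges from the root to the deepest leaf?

[S [S [S [A [B [C [D x]]]]] - [A [B [C [D id]]]]] - [A [A [B [C [D id]]]] ^ [B [C [D id]]]]]

7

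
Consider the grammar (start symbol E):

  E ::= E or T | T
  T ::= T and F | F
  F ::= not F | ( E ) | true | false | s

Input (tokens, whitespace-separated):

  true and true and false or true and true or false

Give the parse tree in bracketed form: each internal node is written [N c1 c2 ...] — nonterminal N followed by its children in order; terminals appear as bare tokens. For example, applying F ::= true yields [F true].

[E [E [E [T [T [T [F true]] and [F true]] and [F false]]] or [T [T [F true]] and [F true]]] or [T [F false]]]

E
E or T
E or T or T
T or T or T
T and F or T or T
T and F and F or T or T
F and F and F or T or T
true and F and F or T or T
true and true and F or T or T
true and true and false or T or T
true and true and false or T and F or T
true and true and false or F and F or T
true and true and false or true and F or T
true and true and false or true and true or T
true and true and false or true and true or F
true and true and false or true and true or false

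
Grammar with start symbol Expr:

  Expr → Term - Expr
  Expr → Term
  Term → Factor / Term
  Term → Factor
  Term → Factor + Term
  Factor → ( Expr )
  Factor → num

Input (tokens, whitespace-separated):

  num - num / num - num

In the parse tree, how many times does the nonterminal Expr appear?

[Expr [Term [Factor num]] - [Expr [Term [Factor num] / [Term [Factor num]]] - [Expr [Term [Factor num]]]]]

3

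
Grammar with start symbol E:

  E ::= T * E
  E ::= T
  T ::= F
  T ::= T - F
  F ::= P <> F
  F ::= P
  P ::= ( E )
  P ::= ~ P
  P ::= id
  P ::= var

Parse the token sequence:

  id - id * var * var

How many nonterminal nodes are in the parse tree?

15

[E [T [T [F [P id]]] - [F [P id]]] * [E [T [F [P var]]] * [E [T [F [P var]]]]]]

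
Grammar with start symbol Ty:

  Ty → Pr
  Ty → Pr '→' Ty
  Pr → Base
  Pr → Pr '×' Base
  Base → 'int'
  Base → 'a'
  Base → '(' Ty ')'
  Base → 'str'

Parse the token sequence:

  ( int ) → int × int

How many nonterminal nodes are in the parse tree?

11

[Ty [Pr [Base ( [Ty [Pr [Base int]]] )]] → [Ty [Pr [Pr [Base int]] × [Base int]]]]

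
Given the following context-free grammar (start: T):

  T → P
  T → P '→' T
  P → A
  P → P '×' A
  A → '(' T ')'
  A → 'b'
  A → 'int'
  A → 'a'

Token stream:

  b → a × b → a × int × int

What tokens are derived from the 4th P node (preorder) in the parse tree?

a × int × int

[T [P [A b]] → [T [P [P [A a]] × [A b]] → [T [P [P [P [A a]] × [A int]] × [A int]]]]]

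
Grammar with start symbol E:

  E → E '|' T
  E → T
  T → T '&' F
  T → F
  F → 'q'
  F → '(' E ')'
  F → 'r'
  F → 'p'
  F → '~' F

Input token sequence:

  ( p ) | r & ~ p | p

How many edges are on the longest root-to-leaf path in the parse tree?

8

[E [E [E [T [F ( [E [T [F p]]] )]]] | [T [T [F r]] & [F ~ [F p]]]] | [T [F p]]]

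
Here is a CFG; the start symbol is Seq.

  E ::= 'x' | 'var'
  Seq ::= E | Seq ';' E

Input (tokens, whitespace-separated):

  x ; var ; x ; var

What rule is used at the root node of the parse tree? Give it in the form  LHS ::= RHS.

[Seq [Seq [Seq [Seq [E x]] ; [E var]] ; [E x]] ; [E var]]

Seq ::= Seq ';' E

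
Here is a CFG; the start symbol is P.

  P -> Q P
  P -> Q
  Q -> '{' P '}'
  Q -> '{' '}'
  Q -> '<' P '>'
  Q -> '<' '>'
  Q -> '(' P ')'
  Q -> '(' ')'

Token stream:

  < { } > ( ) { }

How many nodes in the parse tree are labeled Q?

[P [Q < [P [Q { }]] >] [P [Q ( )] [P [Q { }]]]]

4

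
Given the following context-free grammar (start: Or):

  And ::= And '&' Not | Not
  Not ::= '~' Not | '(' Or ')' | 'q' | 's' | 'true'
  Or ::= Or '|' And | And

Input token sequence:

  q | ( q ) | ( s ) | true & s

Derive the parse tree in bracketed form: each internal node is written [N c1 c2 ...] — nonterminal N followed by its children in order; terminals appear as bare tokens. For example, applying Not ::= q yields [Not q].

Or
Or | And
Or | And | And
Or | And | And | And
And | And | And | And
Not | And | And | And
q | And | And | And
q | Not | And | And
q | ( Or ) | And | And
q | ( And ) | And | And
q | ( Not ) | And | And
q | ( q ) | And | And
q | ( q ) | Not | And
q | ( q ) | ( Or ) | And
q | ( q ) | ( And ) | And
q | ( q ) | ( Not ) | And
q | ( q ) | ( s ) | And
q | ( q ) | ( s ) | And & Not
q | ( q ) | ( s ) | Not & Not
q | ( q ) | ( s ) | true & Not
q | ( q ) | ( s ) | true & s

[Or [Or [Or [Or [And [Not q]]] | [And [Not ( [Or [And [Not q]]] )]]] | [And [Not ( [Or [And [Not s]]] )]]] | [And [And [Not true]] & [Not s]]]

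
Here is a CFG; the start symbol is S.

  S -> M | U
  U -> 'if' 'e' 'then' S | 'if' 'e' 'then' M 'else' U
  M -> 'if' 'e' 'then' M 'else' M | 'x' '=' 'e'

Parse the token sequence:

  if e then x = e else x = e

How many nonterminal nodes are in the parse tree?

4

[S [M if e then [M x = e] else [M x = e]]]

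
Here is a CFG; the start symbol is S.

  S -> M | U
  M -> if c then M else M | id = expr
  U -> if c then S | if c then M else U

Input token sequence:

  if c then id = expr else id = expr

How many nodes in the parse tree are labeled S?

1

[S [M if c then [M id = expr] else [M id = expr]]]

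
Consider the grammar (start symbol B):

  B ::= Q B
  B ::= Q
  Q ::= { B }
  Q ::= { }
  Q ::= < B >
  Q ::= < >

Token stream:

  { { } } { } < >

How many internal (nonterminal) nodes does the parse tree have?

[B [Q { [B [Q { }]] }] [B [Q { }] [B [Q < >]]]]

8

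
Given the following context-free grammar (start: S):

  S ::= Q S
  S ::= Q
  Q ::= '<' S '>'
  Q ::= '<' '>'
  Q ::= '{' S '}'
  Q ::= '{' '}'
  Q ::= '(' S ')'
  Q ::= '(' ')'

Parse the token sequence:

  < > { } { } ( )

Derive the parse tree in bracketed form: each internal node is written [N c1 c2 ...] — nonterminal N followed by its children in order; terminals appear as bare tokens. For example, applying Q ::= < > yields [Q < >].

S
Q S
< > S
< > Q S
< > { } S
< > { } Q S
< > { } { } S
< > { } { } Q
< > { } { } ( )

[S [Q < >] [S [Q { }] [S [Q { }] [S [Q ( )]]]]]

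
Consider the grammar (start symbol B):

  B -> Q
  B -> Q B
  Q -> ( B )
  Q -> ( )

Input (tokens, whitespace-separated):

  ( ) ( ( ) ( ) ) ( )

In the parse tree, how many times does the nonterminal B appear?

5

[B [Q ( )] [B [Q ( [B [Q ( )] [B [Q ( )]]] )] [B [Q ( )]]]]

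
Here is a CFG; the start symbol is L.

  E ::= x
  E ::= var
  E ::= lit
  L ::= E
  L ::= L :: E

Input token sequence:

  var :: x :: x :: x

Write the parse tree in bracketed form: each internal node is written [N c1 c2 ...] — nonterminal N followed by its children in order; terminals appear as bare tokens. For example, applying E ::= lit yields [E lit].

[L [L [L [L [E var]] :: [E x]] :: [E x]] :: [E x]]

L
L :: E
L :: E :: E
L :: E :: E :: E
E :: E :: E :: E
var :: E :: E :: E
var :: x :: E :: E
var :: x :: x :: E
var :: x :: x :: x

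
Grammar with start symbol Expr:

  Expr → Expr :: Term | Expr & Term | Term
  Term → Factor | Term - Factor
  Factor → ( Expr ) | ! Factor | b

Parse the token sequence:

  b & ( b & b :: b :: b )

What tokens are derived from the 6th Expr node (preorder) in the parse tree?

[Expr [Expr [Term [Factor b]]] & [Term [Factor ( [Expr [Expr [Expr [Expr [Term [Factor b]]] & [Term [Factor b]]] :: [Term [Factor b]]] :: [Term [Factor b]]] )]]]

b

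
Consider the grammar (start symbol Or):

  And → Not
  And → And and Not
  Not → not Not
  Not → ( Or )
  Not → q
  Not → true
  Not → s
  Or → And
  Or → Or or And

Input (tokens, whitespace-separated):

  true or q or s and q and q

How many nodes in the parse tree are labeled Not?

[Or [Or [Or [And [Not true]]] or [And [Not q]]] or [And [And [And [Not s]] and [Not q]] and [Not q]]]

5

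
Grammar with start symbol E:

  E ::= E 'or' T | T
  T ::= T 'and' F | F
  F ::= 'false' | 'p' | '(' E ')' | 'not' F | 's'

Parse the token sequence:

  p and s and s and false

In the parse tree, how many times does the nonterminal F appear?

4

[E [T [T [T [T [F p]] and [F s]] and [F s]] and [F false]]]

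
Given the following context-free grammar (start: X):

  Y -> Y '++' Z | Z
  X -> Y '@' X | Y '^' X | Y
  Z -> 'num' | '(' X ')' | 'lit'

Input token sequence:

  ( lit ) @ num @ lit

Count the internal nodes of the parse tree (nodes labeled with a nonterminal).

[X [Y [Z ( [X [Y [Z lit]]] )]] @ [X [Y [Z num]] @ [X [Y [Z lit]]]]]

12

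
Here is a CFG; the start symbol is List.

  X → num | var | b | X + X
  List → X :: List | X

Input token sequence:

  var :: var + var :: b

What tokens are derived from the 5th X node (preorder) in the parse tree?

[List [X var] :: [List [X [X var] + [X var]] :: [List [X b]]]]

b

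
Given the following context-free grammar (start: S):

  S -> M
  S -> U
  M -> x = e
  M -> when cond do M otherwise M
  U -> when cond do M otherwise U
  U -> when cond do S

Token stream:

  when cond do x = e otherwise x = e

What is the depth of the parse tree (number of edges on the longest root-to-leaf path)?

[S [M when cond do [M x = e] otherwise [M x = e]]]

3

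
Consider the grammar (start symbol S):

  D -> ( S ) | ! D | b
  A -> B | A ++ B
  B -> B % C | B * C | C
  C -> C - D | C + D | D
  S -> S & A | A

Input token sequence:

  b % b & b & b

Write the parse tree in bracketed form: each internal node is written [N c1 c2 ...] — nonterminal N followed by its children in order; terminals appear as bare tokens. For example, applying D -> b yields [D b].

[S [S [S [A [B [B [C [D b]]] % [C [D b]]]]] & [A [B [C [D b]]]]] & [A [B [C [D b]]]]]

S
S & A
S & A & A
A & A & A
B & A & A
B % C & A & A
C % C & A & A
D % C & A & A
b % C & A & A
b % D & A & A
b % b & A & A
b % b & B & A
b % b & C & A
b % b & D & A
b % b & b & A
b % b & b & B
b % b & b & C
b % b & b & D
b % b & b & b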